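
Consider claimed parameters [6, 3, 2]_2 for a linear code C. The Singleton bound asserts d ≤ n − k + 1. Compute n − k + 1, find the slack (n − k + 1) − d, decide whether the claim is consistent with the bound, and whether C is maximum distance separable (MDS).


Singleton RHS = n − k + 1 = 4, slack = 2, bound satisfied, not MDS.

Singleton bound: d ≤ n − k + 1.
Here n = 6, k = 3, so n − k + 1 = 4.
Given d = 2, check d ≤ 4: YES.
Slack = (n − k + 1) − d = 2.
The code is NOT MDS (slack = 2 > 0).
Description: the claimed parameters are [6, 3, 2]_2; such a code would be non-MDS.


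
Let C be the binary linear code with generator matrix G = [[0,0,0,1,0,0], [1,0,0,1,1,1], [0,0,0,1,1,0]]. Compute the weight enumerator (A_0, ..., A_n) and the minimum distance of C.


Weight distribution: A_0 = 1, A_1 = 2, A_2 = 2, A_3 = 2, A_4 = 1. Minimum distance d = 1.

Enumerate all 2^3 = 8 messages m ∈ F_2^3.
For each, compute codeword c = mG in F_2^6, then tally its weight.
  m = 000 → c = 000000, weight = 0.
  m = 100 → c = 000100, weight = 1.
  m = 010 → c = 100111, weight = 4.
  m = 110 → c = 100011, weight = 3.
  m = 001 → c = 000110, weight = 2.
  m = 101 → c = 000010, weight = 1.
  m = 011 → c = 100001, weight = 2.
  m = 111 → c = 100101, weight = 3.
Tally weights:
  weight 0: 1 codewords.
  weight 1: 2 codewords.
  weight 2: 2 codewords.
  weight 3: 2 codewords.
  weight 4: 1 codewords.
Minimum distance d = smallest w > 0 with A_w > 0 = 1.
Sanity: Σ A_w = 8 = 2^3 = 8 ✓.


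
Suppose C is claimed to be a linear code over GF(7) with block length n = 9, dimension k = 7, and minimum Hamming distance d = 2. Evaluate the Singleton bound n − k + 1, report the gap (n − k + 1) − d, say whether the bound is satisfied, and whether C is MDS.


Singleton RHS = n − k + 1 = 3, slack = 1, bound satisfied, not MDS.

Singleton bound: d ≤ n − k + 1.
Here n = 9, k = 7, so n − k + 1 = 3.
Given d = 2, check d ≤ 3: YES.
Slack = (n − k + 1) − d = 1.
The code is NOT MDS (slack = 1 > 0).
Description: the claimed parameters are [9, 7, 2]_7; such a code would be non-MDS.


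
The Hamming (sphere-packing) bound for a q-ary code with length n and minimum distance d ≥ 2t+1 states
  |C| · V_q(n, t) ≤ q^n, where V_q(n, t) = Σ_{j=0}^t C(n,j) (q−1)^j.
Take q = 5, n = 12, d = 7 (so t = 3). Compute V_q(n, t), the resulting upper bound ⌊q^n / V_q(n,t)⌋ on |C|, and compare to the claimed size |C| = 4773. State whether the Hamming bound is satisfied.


V_q(n, t) = 15185, q^n = 244140625, Hamming bound = 16077, |C| = 4773 ≤ bound (satisfied).

Step 1: Compute V_q(n, t) = Σ_{j=0}^3 C(n, j) (q−1)^j.
  j = 0: C(12,0)·(4)^0 = 1·1 = 1.
  j = 1: C(12,1)·(4)^1 = 12·4 = 48.
  j = 2: C(12,2)·(4)^2 = 66·16 = 1056.
  j = 3: C(12,3)·(4)^3 = 220·64 = 14080.
  V_q(n, t) = 1 + 48 + 1056 + 14080 = 15185.
Step 2: q^n = 5^12 = 244140625.
Step 3: Hamming bound ⌊q^n / V_q(n,t)⌋ = ⌊244140625/15185⌋ = 16077.
Step 4: Compare |C| = 4773 to 16077: satisfied.
The claimed |C| lies below the Hamming bound.


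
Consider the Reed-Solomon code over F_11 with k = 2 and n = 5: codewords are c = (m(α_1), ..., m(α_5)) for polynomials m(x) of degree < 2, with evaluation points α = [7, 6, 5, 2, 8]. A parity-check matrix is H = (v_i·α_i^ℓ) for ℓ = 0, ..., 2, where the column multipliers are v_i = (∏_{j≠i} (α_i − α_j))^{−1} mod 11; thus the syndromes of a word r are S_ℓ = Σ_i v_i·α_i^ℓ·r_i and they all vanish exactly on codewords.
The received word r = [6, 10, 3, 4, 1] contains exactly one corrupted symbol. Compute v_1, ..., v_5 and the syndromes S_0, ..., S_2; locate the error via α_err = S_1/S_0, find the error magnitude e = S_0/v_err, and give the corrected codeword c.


S = (7, 1, 8), error at position 5, error magnitude e = 10, c = [6, 10, 3, 4, 2].

Step 1: column multipliers v_i = (∏_{j≠i}(α_i − α_j))^{−1} mod 11.
  i = 1 (α = 7): (7−6)(7−5)(7−2)(7−8) = 1·2·5·(−1) = −10 ≡ 1, so v_1 = 1^{−1} = 1 (mod 11).
  i = 2 (α = 6): (6−7)(6−5)(6−2)(6−8) = (−1)·1·4·(−2) = 8 ≡ 8, so v_2 = 8^{−1} = 7 (mod 11).
  i = 3 (α = 5): (5−7)(5−6)(5−2)(5−8) = (−2)·(−1)·3·(−3) = −18 ≡ 4, so v_3 = 4^{−1} = 3 (mod 11).
  i = 4 (α = 2): (2−7)(2−6)(2−5)(2−8) = (−5)·(−4)·(−3)·(−6) = 360 ≡ 8, so v_4 = 8^{−1} = 7 (mod 11).
  i = 5 (α = 8): (8−7)(8−6)(8−5)(8−2) = 1·2·3·6 = 36 ≡ 3, so v_5 = 3^{−1} = 4 (mod 11).
  v = [1, 7, 3, 7, 4].
Step 2: syndromes of r = [6, 10, 3, 4, 1] (all sums mod 11).
  S_0 = Σ v_i r_i = 1·6 + 7·10 + 3·3 + 7·4 + 4·1 = 117 ≡ 7.
  S_1 = Σ v_i α_i r_i = 1·7·6 + 7·6·10 + 3·5·3 + 7·2·4 + 4·8·1 = 595 ≡ 1.
  α_i^2 mod 11 = [5, 3, 3, 4, 9].
  S_2 = Σ v_i α_i^2 r_i = 1·5·6 + 7·3·10 + 3·3·3 + 7·4·4 + 4·9·1 = 415 ≡ 8.
  S = (7, 1, 8) ≠ 0, so r is not a codeword (an error is present).
Step 3: locate the error. For a single error e at position i, S_ℓ = v_i·e·α_i^ℓ, so α_err = S_1/S_0.
  S_0^{−1} = 7^{−1} = 8 (mod 11), so α_err = 1·8 = 8 ≡ 8 = α_5. Error position i = 5.
  Consistency check: S_2/S_1 = 8·1 = 8 ≡ 8 = α_err ✓ (single-error assumption holds).
Step 4: error magnitude e = S_0/v_5 = S_0·∏_{j≠5}(α_5 − α_j) = 7·3 = 21 ≡ 10 (mod 11).
Step 5: correct position 5: c_5 = r_5 − e = 1 − 10 ≡ 2 (mod 11). Hence c = [6, 10, 3, 4, 2].
  Check: interpolating c through the α_i gives m(x) = 1 + 7·x (degree < 2) with m(α_i) = c_i for every i, so c is indeed a codeword.


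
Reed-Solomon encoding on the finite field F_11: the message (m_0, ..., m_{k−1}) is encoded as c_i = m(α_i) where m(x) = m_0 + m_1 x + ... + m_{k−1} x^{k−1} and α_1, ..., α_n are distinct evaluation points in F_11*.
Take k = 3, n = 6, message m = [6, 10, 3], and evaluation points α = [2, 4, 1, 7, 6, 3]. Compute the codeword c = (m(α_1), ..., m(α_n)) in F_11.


c = [5, 6, 8, 3, 9, 8]

Message polynomial: m(x) = 6 + 10·x + 3·x^2 (mod 11).
For each evaluation point α_i, compute m(α_i) mod 11:
  α_1 = 2: Horner steps 3 → 5 → 5, so m(2) = 5.
  α_2 = 4: Horner steps 3 → 0 → 6, so m(4) = 6.
  α_3 = 1: Horner steps 3 → 2 → 8, so m(1) = 8.
  α_4 = 7: Horner steps 3 → 9 → 3, so m(7) = 3.
  α_5 = 6: Horner steps 3 → 6 → 9, so m(6) = 9.
  α_6 = 3: Horner steps 3 → 8 → 8, so m(3) = 8.
Codeword c = [5, 6, 8, 3, 9, 8] ∈ F_11^6.


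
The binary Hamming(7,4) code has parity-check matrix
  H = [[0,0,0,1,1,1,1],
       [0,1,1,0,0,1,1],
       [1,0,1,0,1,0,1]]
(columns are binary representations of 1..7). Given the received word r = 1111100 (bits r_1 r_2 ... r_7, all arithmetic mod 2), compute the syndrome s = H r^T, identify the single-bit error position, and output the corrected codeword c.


s = (0, 0, 1)^T, error position = 1, corrected codeword c = 0111100

Compute s = H r^T mod 2 one row at a time:
  s_1 = 1 + 1 + 0 + 0 = 2 ≡ 0 (mod 2).
  s_2 = 1 + 1 + 0 + 0 = 2 ≡ 0 (mod 2).
  s_3 = 1 + 1 + 1 + 0 = 3 ≡ 1 (mod 2).
s = (0, 0, 1)^T — this equals column 1 of H (binary 001), so error is at position 1.
Correct: flip bit 1 of r = 1111100 to get c = 0111100.


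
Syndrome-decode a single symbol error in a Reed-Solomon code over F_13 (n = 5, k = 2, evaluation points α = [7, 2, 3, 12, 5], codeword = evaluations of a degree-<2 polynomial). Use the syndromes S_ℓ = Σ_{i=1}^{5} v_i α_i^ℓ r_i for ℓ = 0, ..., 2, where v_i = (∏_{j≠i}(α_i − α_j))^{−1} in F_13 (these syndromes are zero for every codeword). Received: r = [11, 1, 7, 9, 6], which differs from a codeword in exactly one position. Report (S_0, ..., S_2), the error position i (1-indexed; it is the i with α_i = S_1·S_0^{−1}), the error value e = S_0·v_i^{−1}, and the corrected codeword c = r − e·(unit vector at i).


S = (4, 2, 1), error at position 1, error magnitude e = 6, c = [5, 1, 7, 9, 6].

Step 1: column multipliers v_i = (∏_{j≠i}(α_i − α_j))^{−1} mod 13.
  i = 1 (α = 7): (7−2)(7−3)(7−12)(7−5) = 5·4·(−5)·2 = −200 ≡ 8, so v_1 = 8^{−1} = 5 (mod 13).
  i = 2 (α = 2): (2−7)(2−3)(2−12)(2−5) = (−5)·(−1)·(−10)·(−3) = 150 ≡ 7, so v_2 = 7^{−1} = 2 (mod 13).
  i = 3 (α = 3): (3−7)(3−2)(3−12)(3−5) = (−4)·1·(−9)·(−2) = −72 ≡ 6, so v_3 = 6^{−1} = 11 (mod 13).
  i = 4 (α = 12): (12−7)(12−2)(12−3)(12−5) = 5·10·9·7 = 3150 ≡ 4, so v_4 = 4^{−1} = 10 (mod 13).
  i = 5 (α = 5): (5−7)(5−2)(5−3)(5−12) = (−2)·3·2·(−7) = 84 ≡ 6, so v_5 = 6^{−1} = 11 (mod 13).
  v = [5, 2, 11, 10, 11].
Step 2: syndromes of r = [11, 1, 7, 9, 6] (all sums mod 13).
  S_0 = Σ v_i r_i = 5·11 + 2·1 + 11·7 + 10·9 + 11·6 = 290 ≡ 4.
  S_1 = Σ v_i α_i r_i = 5·7·11 + 2·2·1 + 11·3·7 + 10·12·9 + 11·5·6 = 2030 ≡ 2.
  α_i^2 mod 13 = [10, 4, 9, 1, 12].
  S_2 = Σ v_i α_i^2 r_i = 5·10·11 + 2·4·1 + 11·9·7 + 10·1·9 + 11·12·6 = 2133 ≡ 1.
  S = (4, 2, 1) ≠ 0, so r is not a codeword (an error is present).
Step 3: locate the error. For a single error e at position i, S_ℓ = v_i·e·α_i^ℓ, so α_err = S_1/S_0.
  S_0^{−1} = 4^{−1} = 10 (mod 13), so α_err = 2·10 = 20 ≡ 7 = α_1. Error position i = 1.
  Consistency check: S_2/S_1 = 1·7 = 7 ≡ 7 = α_err ✓ (single-error assumption holds).
Step 4: error magnitude e = S_0/v_1 = S_0·∏_{j≠1}(α_1 − α_j) = 4·8 = 32 ≡ 6 (mod 13).
Step 5: correct position 1: c_1 = r_1 − e = 11 − 6 ≡ 5 (mod 13). Hence c = [5, 1, 7, 9, 6].
  Check: interpolating c through the α_i gives m(x) = 2 + 6·x (degree < 2) with m(α_i) = c_i for every i, so c is indeed a codeword.


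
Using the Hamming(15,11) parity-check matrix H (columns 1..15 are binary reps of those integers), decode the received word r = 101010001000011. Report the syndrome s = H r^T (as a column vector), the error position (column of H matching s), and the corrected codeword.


s = (1, 1, 1, 1)^T, error position = 15, corrected codeword c = 101010001000010

Compute s = H r^T mod 2 one row at a time:
  s_1 = 0 + 1 + 0 + 0 + 0 + 0 + 1 + 1 = 3 ≡ 1 (mod 2).
  s_2 = 0 + 1 + 0 + 0 + 0 + 0 + 1 + 1 = 3 ≡ 1 (mod 2).
  s_3 = 0 + 1 + 0 + 0 + 0 + 0 + 1 + 1 = 3 ≡ 1 (mod 2).
  s_4 = 1 + 1 + 1 + 0 + 1 + 0 + 0 + 1 = 5 ≡ 1 (mod 2).
s = (1, 1, 1, 1)^T — this equals column 15 of H (binary 1111), so error is at position 15.
Correct: flip bit 15 of r = 101010001000011 to get c = 101010001000010.


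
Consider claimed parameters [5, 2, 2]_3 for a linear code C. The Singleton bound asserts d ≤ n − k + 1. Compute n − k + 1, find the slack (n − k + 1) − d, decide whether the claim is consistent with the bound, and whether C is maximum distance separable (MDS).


Singleton RHS = n − k + 1 = 4, slack = 2, bound satisfied, not MDS.

Singleton bound: d ≤ n − k + 1.
Here n = 5, k = 2, so n − k + 1 = 4.
Given d = 2, check d ≤ 4: YES.
Slack = (n − k + 1) − d = 2.
The code is NOT MDS (slack = 2 > 0).
Description: the claimed parameters are [5, 2, 2]_3; such a code would be non-MDS.


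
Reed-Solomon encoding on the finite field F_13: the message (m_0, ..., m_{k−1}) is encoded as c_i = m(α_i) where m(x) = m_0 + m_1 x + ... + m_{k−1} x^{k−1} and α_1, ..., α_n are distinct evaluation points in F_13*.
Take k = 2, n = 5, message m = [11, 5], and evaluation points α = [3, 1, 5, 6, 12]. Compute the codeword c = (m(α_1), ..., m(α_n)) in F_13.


c = [0, 3, 10, 2, 6]

Message polynomial: m(x) = 11 + 5·x (mod 13).
For each evaluation point α_i, compute m(α_i) mod 13:
  α_1 = 3: Horner steps 5 → 0, so m(3) = 0.
  α_2 = 1: Horner steps 5 → 3, so m(1) = 3.
  α_3 = 5: Horner steps 5 → 10, so m(5) = 10.
  α_4 = 6: Horner steps 5 → 2, so m(6) = 2.
  α_5 = 12: Horner steps 5 → 6, so m(12) = 6.
Codeword c = [0, 3, 10, 2, 6] ∈ F_13^5.


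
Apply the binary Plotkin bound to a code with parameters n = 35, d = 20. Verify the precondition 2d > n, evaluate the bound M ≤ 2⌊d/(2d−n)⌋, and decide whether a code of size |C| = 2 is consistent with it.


Plotkin bound M ≤ 8; given |C| = 2 ≤ bound (satisfied).

Check applicability: 2d = 40, n = 35.
2d − n = 5 > 0, so Plotkin applies.
Compute d/(2d−n) = 20/5 ≈ 4.0000.
⌊d/(2d−n)⌋ = 4.
Plotkin bound: M ≤ 2·4 = 8.
Given |C| = 2, check: satisfied.
This |C| is below the Plotkin bound.


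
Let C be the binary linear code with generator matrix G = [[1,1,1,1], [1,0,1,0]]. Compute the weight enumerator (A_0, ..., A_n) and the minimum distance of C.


Weight distribution: A_0 = 1, A_2 = 2, A_4 = 1. Minimum distance d = 2.

Enumerate all 2^2 = 4 messages m ∈ F_2^2.
For each, compute codeword c = mG in F_2^4, then tally its weight.
  m = 00 → c = 0000, weight = 0.
  m = 10 → c = 1111, weight = 4.
  m = 01 → c = 1010, weight = 2.
  m = 11 → c = 0101, weight = 2.
Tally weights:
  weight 0: 1 codewords.
  weight 2: 2 codewords.
  weight 4: 1 codewords.
Minimum distance d = smallest w > 0 with A_w > 0 = 2.
Sanity: Σ A_w = 4 = 2^2 = 4 ✓.


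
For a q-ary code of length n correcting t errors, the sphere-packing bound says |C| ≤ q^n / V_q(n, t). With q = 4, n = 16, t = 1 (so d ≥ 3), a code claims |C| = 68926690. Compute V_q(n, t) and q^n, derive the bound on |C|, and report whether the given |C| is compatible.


V_q(n, t) = 49, q^n = 4294967296, Hamming bound = 87652393, |C| = 68926690 ≤ bound (satisfied).

Step 1: Compute V_q(n, t) = Σ_{j=0}^1 C(n, j) (q−1)^j.
  j = 0: C(16,0)·(3)^0 = 1·1 = 1.
  j = 1: C(16,1)·(3)^1 = 16·3 = 48.
  V_q(n, t) = 1 + 48 = 49.
Step 2: q^n = 4^16 = 4294967296.
Step 3: Hamming bound ⌊q^n / V_q(n,t)⌋ = ⌊4294967296/49⌋ = 87652393.
Step 4: Compare |C| = 68926690 to 87652393: satisfied.
The claimed |C| lies below the Hamming bound.


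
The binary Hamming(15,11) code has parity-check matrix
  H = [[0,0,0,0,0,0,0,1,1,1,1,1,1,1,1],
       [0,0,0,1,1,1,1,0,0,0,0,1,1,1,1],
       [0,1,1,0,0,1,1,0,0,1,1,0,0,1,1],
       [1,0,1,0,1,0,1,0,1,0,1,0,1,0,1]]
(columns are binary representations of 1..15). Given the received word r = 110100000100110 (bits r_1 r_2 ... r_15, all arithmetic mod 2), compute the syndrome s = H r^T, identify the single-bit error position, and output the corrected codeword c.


s = (1, 1, 1, 0)^T, error position = 14, corrected codeword c = 110100000100100

Compute s = H r^T mod 2 one row at a time:
  s_1 = 0 + 0 + 1 + 0 + 0 + 1 + 1 + 0 = 3 ≡ 1 (mod 2).
  s_2 = 1 + 0 + 0 + 0 + 0 + 1 + 1 + 0 = 3 ≡ 1 (mod 2).
  s_3 = 1 + 0 + 0 + 0 + 1 + 0 + 1 + 0 = 3 ≡ 1 (mod 2).
  s_4 = 1 + 0 + 0 + 0 + 0 + 0 + 1 + 0 = 2 ≡ 0 (mod 2).
s = (1, 1, 1, 0)^T — this equals column 14 of H (binary 1110), so error is at position 14.
Correct: flip bit 14 of r = 110100000100110 to get c = 110100000100100.


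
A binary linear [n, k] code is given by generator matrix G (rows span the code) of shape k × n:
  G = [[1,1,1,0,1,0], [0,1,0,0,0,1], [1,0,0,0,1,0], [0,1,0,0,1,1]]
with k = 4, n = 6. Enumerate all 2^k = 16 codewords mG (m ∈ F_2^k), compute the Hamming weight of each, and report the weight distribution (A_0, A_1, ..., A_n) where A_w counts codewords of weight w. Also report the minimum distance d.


Weight distribution: A_0 = 1, A_1 = 2, A_2 = 4, A_3 = 6, A_4 = 3. Minimum distance d = 1.

Enumerate all 2^4 = 16 messages m ∈ F_2^4.
For each, compute codeword c = mG in F_2^6, then tally its weight.
  m = 0000 → c = 000000, weight = 0.
  m = 1000 → c = 111010, weight = 4.
  m = 0100 → c = 010001, weight = 2.
  m = 1100 → c = 101011, weight = 4.
  m = 0010 → c = 100010, weight = 2.
  m = 1010 → c = 011000, weight = 2.
  m = 0110 → c = 110011, weight = 4.
  m = 1110 → c = 001001, weight = 2.
  m = 0001 → c = 010011, weight = 3.
  m = 1001 → c = 101001, weight = 3.
  m = 0101 → c = 000010, weight = 1.
  m = 1101 → c = 111000, weight = 3.
  m = 0011 → c = 110001, weight = 3.
  m = 1011 → c = 001011, weight = 3.
  m = 0111 → c = 100000, weight = 1.
  m = 1111 → c = 011010, weight = 3.
Tally weights:
  weight 0: 1 codewords.
  weight 1: 2 codewords.
  weight 2: 4 codewords.
  weight 3: 6 codewords.
  weight 4: 3 codewords.
Minimum distance d = smallest w > 0 with A_w > 0 = 1.
Sanity: Σ A_w = 16 = 2^4 = 16 ✓.


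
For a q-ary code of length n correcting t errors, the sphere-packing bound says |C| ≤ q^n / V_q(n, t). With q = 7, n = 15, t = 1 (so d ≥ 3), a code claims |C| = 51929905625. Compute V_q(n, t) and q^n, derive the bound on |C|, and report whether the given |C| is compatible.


V_q(n, t) = 91, q^n = 4747561509943, Hamming bound = 52171005603, |C| = 51929905625 ≤ bound (satisfied).

Step 1: Compute V_q(n, t) = Σ_{j=0}^1 C(n, j) (q−1)^j.
  j = 0: C(15,0)·(6)^0 = 1·1 = 1.
  j = 1: C(15,1)·(6)^1 = 15·6 = 90.
  V_q(n, t) = 1 + 90 = 91.
Step 2: q^n = 7^15 = 4747561509943.
Step 3: Hamming bound ⌊q^n / V_q(n,t)⌋ = ⌊4747561509943/91⌋ = 52171005603.
Step 4: Compare |C| = 51929905625 to 52171005603: satisfied.
The claimed |C| lies below the Hamming bound.


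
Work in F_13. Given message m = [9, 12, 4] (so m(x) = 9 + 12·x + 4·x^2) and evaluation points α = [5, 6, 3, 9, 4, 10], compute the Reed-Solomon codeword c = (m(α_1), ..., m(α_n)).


c = [0, 4, 3, 12, 4, 9]

Message polynomial: m(x) = 9 + 12·x + 4·x^2 (mod 13).
For each evaluation point α_i, compute m(α_i) mod 13:
  α_1 = 5: Horner steps 4 → 6 → 0, so m(5) = 0.
  α_2 = 6: Horner steps 4 → 10 → 4, so m(6) = 4.
  α_3 = 3: Horner steps 4 → 11 → 3, so m(3) = 3.
  α_4 = 9: Horner steps 4 → 9 → 12, so m(9) = 12.
  α_5 = 4: Horner steps 4 → 2 → 4, so m(4) = 4.
  α_6 = 10: Horner steps 4 → 0 → 9, so m(10) = 9.
Codeword c = [0, 4, 3, 12, 4, 9] ∈ F_13^6.


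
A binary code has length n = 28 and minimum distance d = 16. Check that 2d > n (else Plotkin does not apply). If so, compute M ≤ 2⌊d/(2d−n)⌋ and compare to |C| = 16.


Plotkin bound M ≤ 8; given |C| = 16 > bound (violated).

Check applicability: 2d = 32, n = 28.
2d − n = 4 > 0, so Plotkin applies.
Compute d/(2d−n) = 16/4 ≈ 4.0000.
⌊d/(2d−n)⌋ = 4.
Plotkin bound: M ≤ 2·4 = 8.
Given |C| = 16, check: VIOLATED.
This |C| is above the Plotkin bound, so no binary code with n = 28, d = 16 and 16 codewords exists.


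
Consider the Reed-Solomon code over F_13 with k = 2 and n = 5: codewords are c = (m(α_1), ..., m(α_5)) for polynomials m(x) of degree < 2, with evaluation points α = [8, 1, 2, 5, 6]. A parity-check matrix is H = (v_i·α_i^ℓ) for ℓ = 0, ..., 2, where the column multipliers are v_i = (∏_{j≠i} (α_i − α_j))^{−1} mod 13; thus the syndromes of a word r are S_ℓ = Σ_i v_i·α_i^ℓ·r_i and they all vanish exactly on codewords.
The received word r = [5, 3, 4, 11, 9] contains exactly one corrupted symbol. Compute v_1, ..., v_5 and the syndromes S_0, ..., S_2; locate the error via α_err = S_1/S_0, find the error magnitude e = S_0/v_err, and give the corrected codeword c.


S = (1, 1, 1), error at position 2, error magnitude e = 10, c = [5, 6, 4, 11, 9].

Step 1: column multipliers v_i = (∏_{j≠i}(α_i − α_j))^{−1} mod 13.
  i = 1 (α = 8): (8−1)(8−2)(8−5)(8−6) = 7·6·3·2 = 252 ≡ 5, so v_1 = 5^{−1} = 8 (mod 13).
  i = 2 (α = 1): (1−8)(1−2)(1−5)(1−6) = (−7)·(−1)·(−4)·(−5) = 140 ≡ 10, so v_2 = 10^{−1} = 4 (mod 13).
  i = 3 (α = 2): (2−8)(2−1)(2−5)(2−6) = (−6)·1·(−3)·(−4) = −72 ≡ 6, so v_3 = 6^{−1} = 11 (mod 13).
  i = 4 (α = 5): (5−8)(5−1)(5−2)(5−6) = (−3)·4·3·(−1) = 36 ≡ 10, so v_4 = 10^{−1} = 4 (mod 13).
  i = 5 (α = 6): (6−8)(6−1)(6−2)(6−5) = (−2)·5·4·1 = −40 ≡ 12, so v_5 = 12^{−1} = 12 (mod 13).
  v = [8, 4, 11, 4, 12].
Step 2: syndromes of r = [5, 3, 4, 11, 9] (all sums mod 13).
  S_0 = Σ v_i r_i = 8·5 + 4·3 + 11·4 + 4·11 + 12·9 = 248 ≡ 1.
  S_1 = Σ v_i α_i r_i = 8·8·5 + 4·1·3 + 11·2·4 + 4·5·11 + 12·6·9 = 1288 ≡ 1.
  α_i^2 mod 13 = [12, 1, 4, 12, 10].
  S_2 = Σ v_i α_i^2 r_i = 8·12·5 + 4·1·3 + 11·4·4 + 4·12·11 + 12·10·9 = 2276 ≡ 1.
  S = (1, 1, 1) ≠ 0, so r is not a codeword (an error is present).
Step 3: locate the error. For a single error e at position i, S_ℓ = v_i·e·α_i^ℓ, so α_err = S_1/S_0.
  S_0^{−1} = 1^{−1} = 1 (mod 13), so α_err = 1·1 = 1 ≡ 1 = α_2. Error position i = 2.
  Consistency check: S_2/S_1 = 1·1 = 1 ≡ 1 = α_err ✓ (single-error assumption holds).
Step 4: error magnitude e = S_0/v_2 = S_0·∏_{j≠2}(α_2 − α_j) = 1·10 = 10 ≡ 10 (mod 13).
Step 5: correct position 2: c_2 = r_2 − e = 3 − 10 ≡ 6 (mod 13). Hence c = [5, 6, 4, 11, 9].
  Check: interpolating c through the α_i gives m(x) = 8 + 11·x (degree < 2) with m(α_i) = c_i for every i, so c is indeed a codeword.


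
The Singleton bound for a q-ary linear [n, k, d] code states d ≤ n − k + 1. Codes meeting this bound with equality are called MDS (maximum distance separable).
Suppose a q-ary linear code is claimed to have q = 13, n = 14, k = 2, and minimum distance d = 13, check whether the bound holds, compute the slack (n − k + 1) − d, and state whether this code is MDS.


Singleton RHS = n − k + 1 = 13, slack = 0, bound satisfied, MDS.

Singleton bound: d ≤ n − k + 1.
Here n = 14, k = 2, so n − k + 1 = 13.
Given d = 13, check d ≤ 13: YES.
Slack = (n − k + 1) − d = 0.
The code is MDS (slack = 0).
Description: the claimed parameters are [14, 2, 13]_13; such a code would be MDS (meets Singleton bound).


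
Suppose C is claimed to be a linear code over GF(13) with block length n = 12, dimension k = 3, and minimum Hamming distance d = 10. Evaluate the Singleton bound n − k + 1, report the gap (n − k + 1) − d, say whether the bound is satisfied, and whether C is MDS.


Singleton RHS = n − k + 1 = 10, slack = 0, bound satisfied, MDS.

Singleton bound: d ≤ n − k + 1.
Here n = 12, k = 3, so n − k + 1 = 10.
Given d = 10, check d ≤ 10: YES.
Slack = (n − k + 1) − d = 0.
The code is MDS (slack = 0).
Description: the claimed parameters are [12, 3, 10]_13; such a code would be MDS (meets Singleton bound).


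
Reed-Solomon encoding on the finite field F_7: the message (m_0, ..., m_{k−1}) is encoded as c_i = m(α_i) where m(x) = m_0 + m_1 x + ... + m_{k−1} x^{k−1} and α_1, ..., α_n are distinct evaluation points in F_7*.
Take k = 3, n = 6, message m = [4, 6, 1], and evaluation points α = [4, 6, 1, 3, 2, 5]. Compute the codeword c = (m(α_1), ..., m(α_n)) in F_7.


c = [2, 6, 4, 3, 6, 3]

Message polynomial: m(x) = 4 + 6·x + 1·x^2 (mod 7).
For each evaluation point α_i, compute m(α_i) mod 7:
  α_1 = 4: Horner steps 1 → 3 → 2, so m(4) = 2.
  α_2 = 6: Horner steps 1 → 5 → 6, so m(6) = 6.
  α_3 = 1: Horner steps 1 → 0 → 4, so m(1) = 4.
  α_4 = 3: Horner steps 1 → 2 → 3, so m(3) = 3.
  α_5 = 2: Horner steps 1 → 1 → 6, so m(2) = 6.
  α_6 = 5: Horner steps 1 → 4 → 3, so m(5) = 3.
Codeword c = [2, 6, 4, 3, 6, 3] ∈ F_7^6.


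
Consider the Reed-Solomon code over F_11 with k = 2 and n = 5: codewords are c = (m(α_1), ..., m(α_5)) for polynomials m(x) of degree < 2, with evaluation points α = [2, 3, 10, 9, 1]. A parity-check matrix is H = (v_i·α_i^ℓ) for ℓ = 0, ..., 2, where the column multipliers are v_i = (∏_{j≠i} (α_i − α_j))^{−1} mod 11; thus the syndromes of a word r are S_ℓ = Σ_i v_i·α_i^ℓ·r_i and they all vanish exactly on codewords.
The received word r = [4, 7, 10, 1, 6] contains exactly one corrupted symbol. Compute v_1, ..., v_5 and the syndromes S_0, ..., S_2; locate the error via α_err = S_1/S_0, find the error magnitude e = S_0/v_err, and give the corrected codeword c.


S = (7, 10, 8), error at position 2, error magnitude e = 5, c = [4, 2, 10, 1, 6].

Step 1: column multipliers v_i = (∏_{j≠i}(α_i − α_j))^{−1} mod 11.
  i = 1 (α = 2): (2−3)(2−10)(2−9)(2−1) = (−1)·(−8)·(−7)·1 = −56 ≡ 10, so v_1 = 10^{−1} = 10 (mod 11).
  i = 2 (α = 3): (3−2)(3−10)(3−9)(3−1) = 1·(−7)·(−6)·2 = 84 ≡ 7, so v_2 = 7^{−1} = 8 (mod 11).
  i = 3 (α = 10): (10−2)(10−3)(10−9)(10−1) = 8·7·1·9 = 504 ≡ 9, so v_3 = 9^{−1} = 5 (mod 11).
  i = 4 (α = 9): (9−2)(9−3)(9−10)(9−1) = 7·6·(−1)·8 = −336 ≡ 5, so v_4 = 5^{−1} = 9 (mod 11).
  i = 5 (α = 1): (1−2)(1−3)(1−10)(1−9) = (−1)·(−2)·(−9)·(−8) = 144 ≡ 1, so v_5 = 1^{−1} = 1 (mod 11).
  v = [10, 8, 5, 9, 1].
Step 2: syndromes of r = [4, 7, 10, 1, 6] (all sums mod 11).
  S_0 = Σ v_i r_i = 10·4 + 8·7 + 5·10 + 9·1 + 1·6 = 161 ≡ 7.
  S_1 = Σ v_i α_i r_i = 10·2·4 + 8·3·7 + 5·10·10 + 9·9·1 + 1·1·6 = 835 ≡ 10.
  α_i^2 mod 11 = [4, 9, 1, 4, 1].
  S_2 = Σ v_i α_i^2 r_i = 10·4·4 + 8·9·7 + 5·1·10 + 9·4·1 + 1·1·6 = 756 ≡ 8.
  S = (7, 10, 8) ≠ 0, so r is not a codeword (an error is present).
Step 3: locate the error. For a single error e at position i, S_ℓ = v_i·e·α_i^ℓ, so α_err = S_1/S_0.
  S_0^{−1} = 7^{−1} = 8 (mod 11), so α_err = 10·8 = 80 ≡ 3 = α_2. Error position i = 2.
  Consistency check: S_2/S_1 = 8·10 = 80 ≡ 3 = α_err ✓ (single-error assumption holds).
Step 4: error magnitude e = S_0/v_2 = S_0·∏_{j≠2}(α_2 − α_j) = 7·7 = 49 ≡ 5 (mod 11).
Step 5: correct position 2: c_2 = r_2 − e = 7 − 5 ≡ 2 (mod 11). Hence c = [4, 2, 10, 1, 6].
  Check: interpolating c through the α_i gives m(x) = 8 + 9·x (degree < 2) with m(α_i) = c_i for every i, so c is indeed a codeword.


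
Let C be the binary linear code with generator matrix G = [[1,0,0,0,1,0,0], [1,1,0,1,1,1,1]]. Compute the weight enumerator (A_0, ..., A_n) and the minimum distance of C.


Weight distribution: A_0 = 1, A_2 = 1, A_4 = 1, A_6 = 1. Minimum distance d = 2.

Enumerate all 2^2 = 4 messages m ∈ F_2^2.
For each, compute codeword c = mG in F_2^7, then tally its weight.
  m = 00 → c = 0000000, weight = 0.
  m = 10 → c = 1000100, weight = 2.
  m = 01 → c = 1101111, weight = 6.
  m = 11 → c = 0101011, weight = 4.
Tally weights:
  weight 0: 1 codewords.
  weight 2: 1 codewords.
  weight 4: 1 codewords.
  weight 6: 1 codewords.
Minimum distance d = smallest w > 0 with A_w > 0 = 2.
Sanity: Σ A_w = 4 = 2^2 = 4 ✓.


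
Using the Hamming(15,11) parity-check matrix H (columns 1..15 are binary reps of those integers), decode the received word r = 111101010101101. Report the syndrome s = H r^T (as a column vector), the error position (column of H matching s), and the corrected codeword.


s = (1, 1, 1, 0)^T, error position = 14, corrected codeword c = 111101010101111

Compute s = H r^T mod 2 one row at a time:
  s_1 = 1 + 0 + 1 + 0 + 1 + 1 + 0 + 1 = 5 ≡ 1 (mod 2).
  s_2 = 1 + 0 + 1 + 0 + 1 + 1 + 0 + 1 = 5 ≡ 1 (mod 2).
  s_3 = 1 + 1 + 1 + 0 + 1 + 0 + 0 + 1 = 5 ≡ 1 (mod 2).
  s_4 = 1 + 1 + 0 + 0 + 0 + 0 + 1 + 1 = 4 ≡ 0 (mod 2).
s = (1, 1, 1, 0)^T — this equals column 14 of H (binary 1110), so error is at position 14.
Correct: flip bit 14 of r = 111101010101101 to get c = 111101010101111.


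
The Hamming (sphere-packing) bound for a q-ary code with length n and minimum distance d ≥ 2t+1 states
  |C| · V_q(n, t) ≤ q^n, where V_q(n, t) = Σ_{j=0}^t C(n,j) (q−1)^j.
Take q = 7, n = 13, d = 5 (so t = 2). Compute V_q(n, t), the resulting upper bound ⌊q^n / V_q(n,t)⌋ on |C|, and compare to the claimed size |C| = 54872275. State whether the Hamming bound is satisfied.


V_q(n, t) = 2887, q^n = 96889010407, Hamming bound = 33560446, |C| = 54872275 > bound (violated).

Step 1: Compute V_q(n, t) = Σ_{j=0}^2 C(n, j) (q−1)^j.
  j = 0: C(13,0)·(6)^0 = 1·1 = 1.
  j = 1: C(13,1)·(6)^1 = 13·6 = 78.
  j = 2: C(13,2)·(6)^2 = 78·36 = 2808.
  V_q(n, t) = 1 + 78 + 2808 = 2887.
Step 2: q^n = 7^13 = 96889010407.
Step 3: Hamming bound ⌊q^n / V_q(n,t)⌋ = ⌊96889010407/2887⌋ = 33560446.
Step 4: Compare |C| = 54872275 to 33560446: violated.
The claimed |C| lies above the Hamming bound, so no 7-ary code of length 13 with d ≥ 5 can have 54872275 codewords.


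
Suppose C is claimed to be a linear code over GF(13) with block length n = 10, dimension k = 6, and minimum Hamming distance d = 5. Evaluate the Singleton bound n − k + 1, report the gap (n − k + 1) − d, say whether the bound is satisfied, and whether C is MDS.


Singleton RHS = n − k + 1 = 5, slack = 0, bound satisfied, MDS.

Singleton bound: d ≤ n − k + 1.
Here n = 10, k = 6, so n − k + 1 = 5.
Given d = 5, check d ≤ 5: YES.
Slack = (n − k + 1) − d = 0.
The code is MDS (slack = 0).
Description: the claimed parameters are [10, 6, 5]_13; such a code would be MDS (meets Singleton bound).


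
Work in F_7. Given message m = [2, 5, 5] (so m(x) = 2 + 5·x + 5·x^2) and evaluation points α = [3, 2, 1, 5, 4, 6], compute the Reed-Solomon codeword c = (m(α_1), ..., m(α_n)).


c = [6, 4, 5, 5, 4, 2]

Message polynomial: m(x) = 2 + 5·x + 5·x^2 (mod 7).
For each evaluation point α_i, compute m(α_i) mod 7:
  α_1 = 3: Horner steps 5 → 6 → 6, so m(3) = 6.
  α_2 = 2: Horner steps 5 → 1 → 4, so m(2) = 4.
  α_3 = 1: Horner steps 5 → 3 → 5, so m(1) = 5.
  α_4 = 5: Horner steps 5 → 2 → 5, so m(5) = 5.
  α_5 = 4: Horner steps 5 → 4 → 4, so m(4) = 4.
  α_6 = 6: Horner steps 5 → 0 → 2, so m(6) = 2.
Codeword c = [6, 4, 5, 5, 4, 2] ∈ F_7^6.


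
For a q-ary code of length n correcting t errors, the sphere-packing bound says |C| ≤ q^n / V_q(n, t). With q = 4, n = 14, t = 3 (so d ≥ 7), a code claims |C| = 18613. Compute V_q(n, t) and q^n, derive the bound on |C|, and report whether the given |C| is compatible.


V_q(n, t) = 10690, q^n = 268435456, Hamming bound = 25110, |C| = 18613 ≤ bound (satisfied).

Step 1: Compute V_q(n, t) = Σ_{j=0}^3 C(n, j) (q−1)^j.
  j = 0: C(14,0)·(3)^0 = 1·1 = 1.
  j = 1: C(14,1)·(3)^1 = 14·3 = 42.
  j = 2: C(14,2)·(3)^2 = 91·9 = 819.
  j = 3: C(14,3)·(3)^3 = 364·27 = 9828.
  V_q(n, t) = 1 + 42 + 819 + 9828 = 10690.
Step 2: q^n = 4^14 = 268435456.
Step 3: Hamming bound ⌊q^n / V_q(n,t)⌋ = ⌊268435456/10690⌋ = 25110.
Step 4: Compare |C| = 18613 to 25110: satisfied.
The claimed |C| lies below the Hamming bound.


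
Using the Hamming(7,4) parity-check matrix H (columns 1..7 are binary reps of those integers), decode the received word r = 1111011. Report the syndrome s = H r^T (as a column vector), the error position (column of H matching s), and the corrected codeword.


s = (1, 0, 1)^T, error position = 5, corrected codeword c = 1111111

Compute s = H r^T mod 2 one row at a time:
  s_1 = 1 + 0 + 1 + 1 = 3 ≡ 1 (mod 2).
  s_2 = 1 + 1 + 1 + 1 = 4 ≡ 0 (mod 2).
  s_3 = 1 + 1 + 0 + 1 = 3 ≡ 1 (mod 2).
s = (1, 0, 1)^T — this equals column 5 of H (binary 101), so error is at position 5.
Correct: flip bit 5 of r = 1111011 to get c = 1111111.


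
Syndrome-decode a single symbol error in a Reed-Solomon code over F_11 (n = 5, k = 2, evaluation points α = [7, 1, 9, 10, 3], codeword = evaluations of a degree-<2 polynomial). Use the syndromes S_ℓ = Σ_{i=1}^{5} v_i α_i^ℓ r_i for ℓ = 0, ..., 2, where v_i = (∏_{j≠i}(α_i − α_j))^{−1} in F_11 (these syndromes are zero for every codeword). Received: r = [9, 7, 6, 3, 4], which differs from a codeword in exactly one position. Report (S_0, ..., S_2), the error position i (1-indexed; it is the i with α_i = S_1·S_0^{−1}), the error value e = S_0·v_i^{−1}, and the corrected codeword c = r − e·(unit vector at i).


S = (2, 9, 2), error at position 4, error magnitude e = 4, c = [9, 7, 6, 10, 4].

Step 1: column multipliers v_i = (∏_{j≠i}(α_i − α_j))^{−1} mod 11.
  i = 1 (α = 7): (7−1)(7−9)(7−10)(7−3) = 6·(−2)·(−3)·4 = 144 ≡ 1, so v_1 = 1^{−1} = 1 (mod 11).
  i = 2 (α = 1): (1−7)(1−9)(1−10)(1−3) = (−6)·(−8)·(−9)·(−2) = 864 ≡ 6, so v_2 = 6^{−1} = 2 (mod 11).
  i = 3 (α = 9): (9−7)(9−1)(9−10)(9−3) = 2·8·(−1)·6 = −96 ≡ 3, so v_3 = 3^{−1} = 4 (mod 11).
  i = 4 (α = 10): (10−7)(10−1)(10−9)(10−3) = 3·9·1·7 = 189 ≡ 2, so v_4 = 2^{−1} = 6 (mod 11).
  i = 5 (α = 3): (3−7)(3−1)(3−9)(3−10) = (−4)·2·(−6)·(−7) = −336 ≡ 5, so v_5 = 5^{−1} = 9 (mod 11).
  v = [1, 2, 4, 6, 9].
Step 2: syndromes of r = [9, 7, 6, 3, 4] (all sums mod 11).
  S_0 = Σ v_i r_i = 1·9 + 2·7 + 4·6 + 6·3 + 9·4 = 101 ≡ 2.
  S_1 = Σ v_i α_i r_i = 1·7·9 + 2·1·7 + 4·9·6 + 6·10·3 + 9·3·4 = 581 ≡ 9.
  α_i^2 mod 11 = [5, 1, 4, 1, 9].
  S_2 = Σ v_i α_i^2 r_i = 1·5·9 + 2·1·7 + 4·4·6 + 6·1·3 + 9·9·4 = 497 ≡ 2.
  S = (2, 9, 2) ≠ 0, so r is not a codeword (an error is present).
Step 3: locate the error. For a single error e at position i, S_ℓ = v_i·e·α_i^ℓ, so α_err = S_1/S_0.
  S_0^{−1} = 2^{−1} = 6 (mod 11), so α_err = 9·6 = 54 ≡ 10 = α_4. Error position i = 4.
  Consistency check: S_2/S_1 = 2·5 = 10 ≡ 10 = α_err ✓ (single-error assumption holds).
Step 4: error magnitude e = S_0/v_4 = S_0·∏_{j≠4}(α_4 − α_j) = 2·2 = 4 ≡ 4 (mod 11).
Step 5: correct position 4: c_4 = r_4 − e = 3 − 4 ≡ 10 (mod 11). Hence c = [9, 7, 6, 10, 4].
  Check: interpolating c through the α_i gives m(x) = 3 + 4·x (degree < 2) with m(α_i) = c_i for every i, so c is indeed a codeword.


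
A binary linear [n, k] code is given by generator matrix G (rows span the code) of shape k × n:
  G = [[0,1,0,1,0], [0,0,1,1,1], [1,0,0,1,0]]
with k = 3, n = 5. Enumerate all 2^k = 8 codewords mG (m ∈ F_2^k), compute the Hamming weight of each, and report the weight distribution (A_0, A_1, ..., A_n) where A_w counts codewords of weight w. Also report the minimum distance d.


Weight distribution: A_0 = 1, A_2 = 3, A_3 = 3, A_5 = 1. Minimum distance d = 2.

Enumerate all 2^3 = 8 messages m ∈ F_2^3.
For each, compute codeword c = mG in F_2^5, then tally its weight.
  m = 000 → c = 00000, weight = 0.
  m = 100 → c = 01010, weight = 2.
  m = 010 → c = 00111, weight = 3.
  m = 110 → c = 01101, weight = 3.
  m = 001 → c = 10010, weight = 2.
  m = 101 → c = 11000, weight = 2.
  m = 011 → c = 10101, weight = 3.
  m = 111 → c = 11111, weight = 5.
Tally weights:
  weight 0: 1 codewords.
  weight 2: 3 codewords.
  weight 3: 3 codewords.
  weight 5: 1 codewords.
Minimum distance d = smallest w > 0 with A_w > 0 = 2.
Sanity: Σ A_w = 8 = 2^3 = 8 ✓.


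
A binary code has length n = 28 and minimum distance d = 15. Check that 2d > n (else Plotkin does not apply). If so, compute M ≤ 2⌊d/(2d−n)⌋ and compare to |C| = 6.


Plotkin bound M ≤ 14; given |C| = 6 ≤ bound (satisfied).

Check applicability: 2d = 30, n = 28.
2d − n = 2 > 0, so Plotkin applies.
Compute d/(2d−n) = 15/2 ≈ 7.5000.
⌊d/(2d−n)⌋ = 7.
Plotkin bound: M ≤ 2·7 = 14.
Given |C| = 6, check: satisfied.
This |C| is below the Plotkin bound.


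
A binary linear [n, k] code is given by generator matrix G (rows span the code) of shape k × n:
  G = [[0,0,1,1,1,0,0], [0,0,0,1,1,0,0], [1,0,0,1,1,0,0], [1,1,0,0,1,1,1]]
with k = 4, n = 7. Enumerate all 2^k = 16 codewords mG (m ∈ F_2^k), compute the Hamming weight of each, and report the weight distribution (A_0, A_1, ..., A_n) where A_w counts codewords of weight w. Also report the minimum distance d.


Weight distribution: A_0 = 1, A_1 = 2, A_2 = 2, A_3 = 2, A_4 = 3, A_5 = 4, A_6 = 2. Minimum distance d = 1.

Enumerate all 2^4 = 16 messages m ∈ F_2^4.
For each, compute codeword c = mG in F_2^7, then tally its weight.
  m = 0000 → c = 0000000, weight = 0.
  m = 1000 → c = 0011100, weight = 3.
  m = 0100 → c = 0001100, weight = 2.
  m = 1100 → c = 0010000, weight = 1.
  m = 0010 → c = 1001100, weight = 3.
  m = 1010 → c = 1010000, weight = 2.
  m = 0110 → c = 1000000, weight = 1.
  m = 1110 → c = 1011100, weight = 4.
  m = 0001 → c = 1100111, weight = 5.
  m = 1001 → c = 1111011, weight = 6.
  m = 0101 → c = 1101011, weight = 5.
  m = 1101 → c = 1110111, weight = 6.
  m = 0011 → c = 0101011, weight = 4.
  m = 1011 → c = 0110111, weight = 5.
  m = 0111 → c = 0100111, weight = 4.
  m = 1111 → c = 0111011, weight = 5.
Tally weights:
  weight 0: 1 codewords.
  weight 1: 2 codewords.
  weight 2: 2 codewords.
  weight 3: 2 codewords.
  weight 4: 3 codewords.
  weight 5: 4 codewords.
  weight 6: 2 codewords.
Minimum distance d = smallest w > 0 with A_w > 0 = 1.
Sanity: Σ A_w = 16 = 2^4 = 16 ✓.


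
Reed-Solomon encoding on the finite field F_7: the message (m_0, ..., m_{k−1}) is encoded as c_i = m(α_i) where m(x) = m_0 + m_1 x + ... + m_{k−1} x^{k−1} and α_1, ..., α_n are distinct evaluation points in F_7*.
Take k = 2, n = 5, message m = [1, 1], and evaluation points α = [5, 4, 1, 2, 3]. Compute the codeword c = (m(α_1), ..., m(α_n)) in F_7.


c = [6, 5, 2, 3, 4]

Message polynomial: m(x) = 1 + 1·x (mod 7).
For each evaluation point α_i, compute m(α_i) mod 7:
  α_1 = 5: Horner steps 1 → 6, so m(5) = 6.
  α_2 = 4: Horner steps 1 → 5, so m(4) = 5.
  α_3 = 1: Horner steps 1 → 2, so m(1) = 2.
  α_4 = 2: Horner steps 1 → 3, so m(2) = 3.
  α_5 = 3: Horner steps 1 → 4, so m(3) = 4.
Codeword c = [6, 5, 2, 3, 4] ∈ F_7^5.


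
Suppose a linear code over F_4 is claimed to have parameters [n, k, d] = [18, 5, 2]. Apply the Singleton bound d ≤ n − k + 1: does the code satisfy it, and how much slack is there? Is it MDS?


Singleton RHS = n − k + 1 = 14, slack = 12, bound satisfied, not MDS.

Singleton bound: d ≤ n − k + 1.
Here n = 18, k = 5, so n − k + 1 = 14.
Given d = 2, check d ≤ 14: YES.
Slack = (n − k + 1) − d = 12.
The code is NOT MDS (slack = 12 > 0).
Description: the claimed parameters are [18, 5, 2]_4; such a code would be non-MDS.


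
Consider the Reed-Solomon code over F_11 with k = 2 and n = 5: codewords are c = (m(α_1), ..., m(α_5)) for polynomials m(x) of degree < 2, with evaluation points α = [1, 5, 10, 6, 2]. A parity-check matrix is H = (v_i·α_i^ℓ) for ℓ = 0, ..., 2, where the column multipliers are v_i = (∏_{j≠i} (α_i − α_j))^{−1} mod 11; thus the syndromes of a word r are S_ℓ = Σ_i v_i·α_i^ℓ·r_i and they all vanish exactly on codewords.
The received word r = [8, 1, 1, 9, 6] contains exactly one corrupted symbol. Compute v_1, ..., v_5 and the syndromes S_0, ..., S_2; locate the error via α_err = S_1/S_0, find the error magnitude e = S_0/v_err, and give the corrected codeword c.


S = (9, 1, 5), error at position 2, error magnitude e = 1, c = [8, 0, 1, 9, 6].

Step 1: column multipliers v_i = (∏_{j≠i}(α_i − α_j))^{−1} mod 11.
  i = 1 (α = 1): (1−5)(1−10)(1−6)(1−2) = (−4)·(−9)·(−5)·(−1) = 180 ≡ 4, so v_1 = 4^{−1} = 3 (mod 11).
  i = 2 (α = 5): (5−1)(5−10)(5−6)(5−2) = 4·(−5)·(−1)·3 = 60 ≡ 5, so v_2 = 5^{−1} = 9 (mod 11).
  i = 3 (α = 10): (10−1)(10−5)(10−6)(10−2) = 9·5·4·8 = 1440 ≡ 10, so v_3 = 10^{−1} = 10 (mod 11).
  i = 4 (α = 6): (6−1)(6−5)(6−10)(6−2) = 5·1·(−4)·4 = −80 ≡ 8, so v_4 = 8^{−1} = 7 (mod 11).
  i = 5 (α = 2): (2−1)(2−5)(2−10)(2−6) = 1·(−3)·(−8)·(−4) = −96 ≡ 3, so v_5 = 3^{−1} = 4 (mod 11).
  v = [3, 9, 10, 7, 4].
Step 2: syndromes of r = [8, 1, 1, 9, 6] (all sums mod 11).
  S_0 = Σ v_i r_i = 3·8 + 9·1 + 10·1 + 7·9 + 4·6 = 130 ≡ 9.
  S_1 = Σ v_i α_i r_i = 3·1·8 + 9·5·1 + 10·10·1 + 7·6·9 + 4·2·6 = 595 ≡ 1.
  α_i^2 mod 11 = [1, 3, 1, 3, 4].
  S_2 = Σ v_i α_i^2 r_i = 3·1·8 + 9·3·1 + 10·1·1 + 7·3·9 + 4·4·6 = 346 ≡ 5.
  S = (9, 1, 5) ≠ 0, so r is not a codeword (an error is present).
Step 3: locate the error. For a single error e at position i, S_ℓ = v_i·e·α_i^ℓ, so α_err = S_1/S_0.
  S_0^{−1} = 9^{−1} = 5 (mod 11), so α_err = 1·5 = 5 ≡ 5 = α_2. Error position i = 2.
  Consistency check: S_2/S_1 = 5·1 = 5 ≡ 5 = α_err ✓ (single-error assumption holds).
Step 4: error magnitude e = S_0/v_2 = S_0·∏_{j≠2}(α_2 − α_j) = 9·5 = 45 ≡ 1 (mod 11).
Step 5: correct position 2: c_2 = r_2 − e = 1 − 1 ≡ 0 (mod 11). Hence c = [8, 0, 1, 9, 6].
  Check: interpolating c through the α_i gives m(x) = 10 + 9·x (degree < 2) with m(α_i) = c_i for every i, so c is indeed a codeword.


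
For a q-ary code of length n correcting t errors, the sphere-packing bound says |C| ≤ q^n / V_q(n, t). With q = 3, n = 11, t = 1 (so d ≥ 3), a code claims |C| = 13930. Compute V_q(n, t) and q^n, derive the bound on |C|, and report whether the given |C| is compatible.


V_q(n, t) = 23, q^n = 177147, Hamming bound = 7702, |C| = 13930 > bound (violated).

Step 1: Compute V_q(n, t) = Σ_{j=0}^1 C(n, j) (q−1)^j.
  j = 0: C(11,0)·(2)^0 = 1·1 = 1.
  j = 1: C(11,1)·(2)^1 = 11·2 = 22.
  V_q(n, t) = 1 + 22 = 23.
Step 2: q^n = 3^11 = 177147.
Step 3: Hamming bound ⌊q^n / V_q(n,t)⌋ = ⌊177147/23⌋ = 7702.
Step 4: Compare |C| = 13930 to 7702: violated.
The claimed |C| lies above the Hamming bound, so no 3-ary code of length 11 with d ≥ 3 can have 13930 codewords.
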